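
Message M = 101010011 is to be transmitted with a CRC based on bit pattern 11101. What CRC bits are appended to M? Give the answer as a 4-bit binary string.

0111

Append 4 zeros: 1010100110000. Divide by 11101 (XOR where the leading bit is 1):
  pos 0: 10101 XOR 11101 = 01000
  pos 1: 10000 XOR 11101 = 01101
  pos 2: 11010 XOR 11101 = 00111
  pos 4: 11111 XOR 11101 = 00010
  pos 7: 10000 XOR 11101 = 01101
  pos 8: 11010 XOR 11101 = 00111
Remainder (last 4 bits) = 0111. This is the CRC / FCS.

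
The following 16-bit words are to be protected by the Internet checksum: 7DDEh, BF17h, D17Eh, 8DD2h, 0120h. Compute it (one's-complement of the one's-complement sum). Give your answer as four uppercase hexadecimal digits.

6298

One's-complement addition (fold any carry out of bit 15 back into bit 0):
  0x7DDE + 0xBF17 = 0x13CF5 → wrap carry → 0x3CF6
  0x3CF6 + 0xD17E = 0x10E74 → wrap carry → 0x0E75
  0x0E75 + 0x8DD2 = 0x09C47
  0x9C47 + 0x0120 = 0x09D67
One's-complement sum = 0x9D67.
Checksum = ~0x9D67 & 0xFFFF = 0x6298.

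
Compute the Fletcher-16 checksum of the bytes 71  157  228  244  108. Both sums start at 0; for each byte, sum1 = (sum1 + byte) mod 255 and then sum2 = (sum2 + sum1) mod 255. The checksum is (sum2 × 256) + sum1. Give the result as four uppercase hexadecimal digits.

Running sums (mod 255):
  after byte 0 (71): sum1=71, sum2=71
  after byte 1 (157): sum1=228, sum2=44
  after byte 2 (228): sum1=201, sum2=245
  after byte 3 (244): sum1=190, sum2=180
  after byte 4 (108): sum1=43, sum2=223
Checksum = sum2·256 + sum1 = 223·256 + 43 = 57131 = 0xDF2B.

DF2B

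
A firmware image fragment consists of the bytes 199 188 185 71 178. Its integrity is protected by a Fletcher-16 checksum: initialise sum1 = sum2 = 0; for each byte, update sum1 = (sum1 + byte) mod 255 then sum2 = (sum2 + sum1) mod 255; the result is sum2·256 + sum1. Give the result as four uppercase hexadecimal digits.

Running sums (mod 255):
  after byte 0 (199): sum1=199, sum2=199
  after byte 1 (188): sum1=132, sum2=76
  after byte 2 (185): sum1=62, sum2=138
  after byte 3 (71): sum1=133, sum2=16
  after byte 4 (178): sum1=56, sum2=72
Checksum = sum2·256 + sum1 = 72·256 + 56 = 18488 = 0x4838.

4838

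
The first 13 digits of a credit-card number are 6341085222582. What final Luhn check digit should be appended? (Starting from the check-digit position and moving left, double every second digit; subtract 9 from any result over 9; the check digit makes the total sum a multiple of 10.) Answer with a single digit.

5

Partial digits right→left: 2 8 5 2 2 2 5 8 0 1 4 3 6
Double every second digit counting from the check-digit position (so the 1st, 3rd, 5th, ... of the partial from the right).
  doubled (with −9 where >9): 4 1 4 1 0 8 3 → sum 21
  kept as-is: 8 2 2 8 1 3 → sum 24
Total = 21 + 24 = 45.
Check digit = (10 − (45 mod 10)) mod 10 = 5.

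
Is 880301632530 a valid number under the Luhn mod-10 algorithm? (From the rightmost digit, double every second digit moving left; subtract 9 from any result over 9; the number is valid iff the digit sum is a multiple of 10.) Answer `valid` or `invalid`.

valid

From the right, keep odd positions and double even positions (subtract 9 from any doubled value over 9):
  doubled (positions 2,4,...): 6 4 3 0 0 7 → sum 20
  kept (positions 1,3,...): 0 5 3 1 3 8 → sum 20
Total = 40.
40 mod 10 = 0, so the number is valid.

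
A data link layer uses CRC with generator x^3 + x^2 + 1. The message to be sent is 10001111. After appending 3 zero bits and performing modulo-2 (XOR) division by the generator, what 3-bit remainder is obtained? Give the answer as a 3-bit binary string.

Append 3 zeros: 10001111000. Divide by 1101 (XOR where the leading bit is 1):
  pos 0: 1000 XOR 1101 = 0101
  pos 1: 1011 XOR 1101 = 0110
  pos 2: 1101 XOR 1101 = 0000
  pos 6: 1100 XOR 1101 = 0001
Remainder (last 3 bits) = 010. This is the CRC / FCS.

010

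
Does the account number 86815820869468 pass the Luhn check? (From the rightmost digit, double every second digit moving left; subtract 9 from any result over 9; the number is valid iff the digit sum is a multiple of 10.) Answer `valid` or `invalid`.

invalid

From the right, keep odd positions and double even positions (subtract 9 from any doubled value over 9):
  doubled (positions 2,4,...): 3 9 7 4 1 7 7 → sum 38
  kept (positions 1,3,...): 8 4 6 0 8 1 6 → sum 33
Total = 71.
71 mod 10 = 1, so the number is invalid.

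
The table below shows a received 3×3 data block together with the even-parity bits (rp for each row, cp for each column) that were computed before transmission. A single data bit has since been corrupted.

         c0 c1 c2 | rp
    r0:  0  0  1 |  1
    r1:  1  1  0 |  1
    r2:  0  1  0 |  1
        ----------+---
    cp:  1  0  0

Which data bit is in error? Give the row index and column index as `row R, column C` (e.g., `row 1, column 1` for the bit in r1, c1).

row 1, column 2

Recompute each row's even parity and compare to rp:
  r0: data parity 1, sent rp 1 → ok
  r1: data parity 0, sent rp 1 → mismatch
  r2: data parity 1, sent rp 1 → ok
Recompute each column's even parity and compare to cp:
  c0: data parity 1, sent cp 1 → ok
  c1: data parity 0, sent cp 0 → ok
  c2: data parity 1, sent cp 0 → mismatch
Exactly one row (r1) and one column (c2) fail → the flipped bit is at their intersection.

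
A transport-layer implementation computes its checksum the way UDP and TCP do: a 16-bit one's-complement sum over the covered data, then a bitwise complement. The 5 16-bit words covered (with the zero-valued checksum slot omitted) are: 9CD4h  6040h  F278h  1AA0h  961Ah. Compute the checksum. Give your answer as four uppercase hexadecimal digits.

One's-complement addition (fold any carry out of bit 15 back into bit 0):
  0x9CD4 + 0x6040 = 0x0FD14
  0xFD14 + 0xF278 = 0x1EF8C → wrap carry → 0xEF8D
  0xEF8D + 0x1AA0 = 0x10A2D → wrap carry → 0x0A2E
  0x0A2E + 0x961A = 0x0A048
One's-complement sum = 0xA048.
Checksum = ~0xA048 & 0xFFFF = 0x5FB7.

5FB7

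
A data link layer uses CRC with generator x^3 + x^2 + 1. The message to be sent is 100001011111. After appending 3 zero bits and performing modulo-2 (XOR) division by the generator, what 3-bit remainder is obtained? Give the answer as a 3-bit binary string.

Append 3 zeros: 100001011111000. Divide by 1101 (XOR where the leading bit is 1):
  pos 0: 1000 XOR 1101 = 0101
  pos 1: 1010 XOR 1101 = 0111
  pos 2: 1111 XOR 1101 = 0010
  pos 4: 1001 XOR 1101 = 0100
  pos 5: 1001 XOR 1101 = 0100
  pos 6: 1001 XOR 1101 = 0100
  pos 7: 1001 XOR 1101 = 0100
  pos 8: 1001 XOR 1101 = 0100
  pos 9: 1000 XOR 1101 = 0101
  pos 10: 1010 XOR 1101 = 0111
  pos 11: 1110 XOR 1101 = 0011
Remainder (last 3 bits) = 011. This is the CRC / FCS.

011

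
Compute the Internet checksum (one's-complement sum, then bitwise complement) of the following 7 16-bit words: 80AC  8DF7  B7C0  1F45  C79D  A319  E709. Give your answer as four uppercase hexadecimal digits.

C894

One's-complement addition (fold any carry out of bit 15 back into bit 0):
  0x80AC + 0x8DF7 = 0x10EA3 → wrap carry → 0x0EA4
  0x0EA4 + 0xB7C0 = 0x0C664
  0xC664 + 0x1F45 = 0x0E5A9
  0xE5A9 + 0xC79D = 0x1AD46 → wrap carry → 0xAD47
  0xAD47 + 0xA319 = 0x15060 → wrap carry → 0x5061
  0x5061 + 0xE709 = 0x1376A → wrap carry → 0x376B
One's-complement sum = 0x376B.
Checksum = ~0x376B & 0xFFFF = 0xC894.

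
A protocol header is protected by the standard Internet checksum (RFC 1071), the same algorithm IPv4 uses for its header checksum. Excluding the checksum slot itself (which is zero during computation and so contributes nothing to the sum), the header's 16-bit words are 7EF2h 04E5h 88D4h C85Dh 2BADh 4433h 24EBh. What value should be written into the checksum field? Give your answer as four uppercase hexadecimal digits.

962A

One's-complement addition (fold any carry out of bit 15 back into bit 0):
  0x7EF2 + 0x04E5 = 0x083D7
  0x83D7 + 0x88D4 = 0x10CAB → wrap carry → 0x0CAC
  0x0CAC + 0xC85D = 0x0D509
  0xD509 + 0x2BAD = 0x100B6 → wrap carry → 0x00B7
  0x00B7 + 0x4433 = 0x044EA
  0x44EA + 0x24EB = 0x069D5
One's-complement sum = 0x69D5.
Checksum = ~0x69D5 & 0xFFFF = 0x962A.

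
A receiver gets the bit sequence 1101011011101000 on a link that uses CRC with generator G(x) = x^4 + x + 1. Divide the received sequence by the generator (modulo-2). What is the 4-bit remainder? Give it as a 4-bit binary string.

Modulo-2 division of 1101011011101000 by 10011:
  pos 0: 11010 XOR 10011 = 01001
  pos 1: 10011 XOR 10011 = 00000
  pos 6: 10111 XOR 10011 = 00100
  pos 8: 10001 XOR 10011 = 00010
  pos 11: 10000 XOR 10011 = 00011
Remainder = 0011 (nonzero — an error is detected).

0011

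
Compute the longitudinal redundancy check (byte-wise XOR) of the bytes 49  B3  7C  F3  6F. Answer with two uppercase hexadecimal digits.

1A

XOR the bytes together:
  start with 0x49
  0x49 ⊕ 0xB3 = 0xFA
  0xFA ⊕ 0x7C = 0x86
  0x86 ⊕ 0xF3 = 0x75
  0x75 ⊕ 0x6F = 0x1A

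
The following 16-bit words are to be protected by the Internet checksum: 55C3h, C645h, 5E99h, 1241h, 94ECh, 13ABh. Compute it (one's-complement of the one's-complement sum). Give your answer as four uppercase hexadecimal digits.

CA84

One's-complement addition (fold any carry out of bit 15 back into bit 0):
  0x55C3 + 0xC645 = 0x11C08 → wrap carry → 0x1C09
  0x1C09 + 0x5E99 = 0x07AA2
  0x7AA2 + 0x1241 = 0x08CE3
  0x8CE3 + 0x94EC = 0x121CF → wrap carry → 0x21D0
  0x21D0 + 0x13AB = 0x0357B
One's-complement sum = 0x357B.
Checksum = ~0x357B & 0xFFFF = 0xCA84.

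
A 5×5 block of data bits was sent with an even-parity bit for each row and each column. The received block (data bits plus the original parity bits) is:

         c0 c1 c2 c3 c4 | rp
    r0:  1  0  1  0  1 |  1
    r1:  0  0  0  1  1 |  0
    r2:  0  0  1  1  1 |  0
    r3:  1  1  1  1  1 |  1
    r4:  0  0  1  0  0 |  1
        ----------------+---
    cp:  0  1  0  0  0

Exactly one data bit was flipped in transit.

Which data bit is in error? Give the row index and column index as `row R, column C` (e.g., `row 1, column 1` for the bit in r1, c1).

Recompute each row's even parity and compare to rp:
  r0: data parity 1, sent rp 1 → ok
  r1: data parity 0, sent rp 0 → ok
  r2: data parity 1, sent rp 0 → mismatch
  r3: data parity 1, sent rp 1 → ok
  r4: data parity 1, sent rp 1 → ok
Recompute each column's even parity and compare to cp:
  c0: data parity 0, sent cp 0 → ok
  c1: data parity 1, sent cp 1 → ok
  c2: data parity 0, sent cp 0 → ok
  c3: data parity 1, sent cp 0 → mismatch
  c4: data parity 0, sent cp 0 → ok
Exactly one row (r2) and one column (c3) fail → the flipped bit is at their intersection.

row 2, column 3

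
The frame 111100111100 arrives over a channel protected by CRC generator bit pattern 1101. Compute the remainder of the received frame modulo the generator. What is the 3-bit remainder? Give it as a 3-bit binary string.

001

Modulo-2 division of 111100111100 by 1101:
  pos 0: 1111 XOR 1101 = 0010
  pos 2: 1000 XOR 1101 = 0101
  pos 3: 1011 XOR 1101 = 0110
  pos 4: 1101 XOR 1101 = 0000
  pos 8: 1100 XOR 1101 = 0001
Remainder = 001 (nonzero — an error is detected).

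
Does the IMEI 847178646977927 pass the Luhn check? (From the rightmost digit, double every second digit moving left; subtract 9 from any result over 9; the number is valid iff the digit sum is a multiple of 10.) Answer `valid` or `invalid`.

From the right, keep odd positions and double even positions (subtract 9 from any doubled value over 9):
  doubled (positions 2,4,...): 4 5 9 8 7 2 8 → sum 43
  kept (positions 1,3,...): 7 9 7 6 6 7 7 8 → sum 57
Total = 100.
100 mod 10 = 0, so the number is valid.

valid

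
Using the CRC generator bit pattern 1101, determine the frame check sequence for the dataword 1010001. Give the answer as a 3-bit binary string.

000

Append 3 zeros: 1010001000. Divide by 1101 (XOR where the leading bit is 1):
  pos 0: 1010 XOR 1101 = 0111
  pos 1: 1110 XOR 1101 = 0011
  pos 3: 1101 XOR 1101 = 0000
Remainder (last 3 bits) = 000. This is the CRC / FCS.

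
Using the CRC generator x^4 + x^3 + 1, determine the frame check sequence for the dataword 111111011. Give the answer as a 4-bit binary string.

1010

Append 4 zeros: 1111110110000. Divide by 11001 (XOR where the leading bit is 1):
  pos 0: 11111 XOR 11001 = 00110
  pos 2: 11010 XOR 11001 = 00011
  pos 5: 11110 XOR 11001 = 00111
  pos 7: 11100 XOR 11001 = 00101
Remainder (last 4 bits) = 1010. This is the CRC / FCS.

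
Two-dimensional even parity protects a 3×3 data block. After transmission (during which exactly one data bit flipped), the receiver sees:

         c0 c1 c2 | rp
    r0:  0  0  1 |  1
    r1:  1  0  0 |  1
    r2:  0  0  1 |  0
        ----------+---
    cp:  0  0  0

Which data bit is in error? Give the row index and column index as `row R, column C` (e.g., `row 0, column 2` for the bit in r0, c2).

row 2, column 0

Recompute each row's even parity and compare to rp:
  r0: data parity 1, sent rp 1 → ok
  r1: data parity 1, sent rp 1 → ok
  r2: data parity 1, sent rp 0 → mismatch
Recompute each column's even parity and compare to cp:
  c0: data parity 1, sent cp 0 → mismatch
  c1: data parity 0, sent cp 0 → ok
  c2: data parity 0, sent cp 0 → ok
Exactly one row (r2) and one column (c0) fail → the flipped bit is at their intersection.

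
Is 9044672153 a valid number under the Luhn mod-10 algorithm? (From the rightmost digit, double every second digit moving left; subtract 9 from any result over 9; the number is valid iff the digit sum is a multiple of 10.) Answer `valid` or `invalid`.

valid

From the right, keep odd positions and double even positions (subtract 9 from any doubled value over 9):
  doubled (positions 2,4,...): 1 4 3 8 9 → sum 25
  kept (positions 1,3,...): 3 1 7 4 0 → sum 15
Total = 40.
40 mod 10 = 0, so the number is valid.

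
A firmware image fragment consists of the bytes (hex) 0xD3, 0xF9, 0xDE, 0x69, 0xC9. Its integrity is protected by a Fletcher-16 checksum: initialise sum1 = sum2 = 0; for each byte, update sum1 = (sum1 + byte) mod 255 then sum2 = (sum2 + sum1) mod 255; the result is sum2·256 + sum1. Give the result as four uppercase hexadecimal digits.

44DF

Running sums (mod 255):
  after byte 0 (0xD3): sum1=211, sum2=211
  after byte 1 (0xF9): sum1=205, sum2=161
  after byte 2 (0xDE): sum1=172, sum2=78
  after byte 3 (0x69): sum1=22, sum2=100
  after byte 4 (0xC9): sum1=223, sum2=68
Checksum = sum2·256 + sum1 = 68·256 + 223 = 17631 = 0x44DF.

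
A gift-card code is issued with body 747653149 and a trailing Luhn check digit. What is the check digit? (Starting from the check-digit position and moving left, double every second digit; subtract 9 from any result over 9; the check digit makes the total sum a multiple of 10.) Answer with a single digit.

1

Partial digits right→left: 9 4 1 3 5 6 7 4 7
Double every second digit counting from the check-digit position (so the 1st, 3rd, 5th, ... of the partial from the right).
  doubled (with −9 where >9): 9 2 1 5 5 → sum 22
  kept as-is: 4 3 6 4 → sum 17
Total = 22 + 17 = 39.
Check digit = (10 − (39 mod 10)) mod 10 = 1.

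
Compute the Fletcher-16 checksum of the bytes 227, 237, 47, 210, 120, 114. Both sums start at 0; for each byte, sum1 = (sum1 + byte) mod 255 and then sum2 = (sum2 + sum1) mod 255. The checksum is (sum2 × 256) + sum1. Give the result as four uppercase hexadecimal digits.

95BE

Running sums (mod 255):
  after byte 0 (227): sum1=227, sum2=227
  after byte 1 (237): sum1=209, sum2=181
  after byte 2 (47): sum1=1, sum2=182
  after byte 3 (210): sum1=211, sum2=138
  after byte 4 (120): sum1=76, sum2=214
  after byte 5 (114): sum1=190, sum2=149
Checksum = sum2·256 + sum1 = 149·256 + 190 = 38334 = 0x95BE.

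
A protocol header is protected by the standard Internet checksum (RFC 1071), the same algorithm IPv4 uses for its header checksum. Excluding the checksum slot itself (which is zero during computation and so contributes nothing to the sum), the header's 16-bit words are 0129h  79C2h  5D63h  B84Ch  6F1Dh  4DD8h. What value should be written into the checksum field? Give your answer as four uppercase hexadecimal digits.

One's-complement addition (fold any carry out of bit 15 back into bit 0):
  0x0129 + 0x79C2 = 0x07AEB
  0x7AEB + 0x5D63 = 0x0D84E
  0xD84E + 0xB84C = 0x1909A → wrap carry → 0x909B
  0x909B + 0x6F1D = 0x0FFB8
  0xFFB8 + 0x4DD8 = 0x14D90 → wrap carry → 0x4D91
One's-complement sum = 0x4D91.
Checksum = ~0x4D91 & 0xFFFF = 0xB26E.

B26E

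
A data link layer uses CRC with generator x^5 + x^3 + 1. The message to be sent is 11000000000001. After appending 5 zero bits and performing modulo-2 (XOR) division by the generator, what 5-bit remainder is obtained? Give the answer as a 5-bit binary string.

Append 5 zeros: 1100000000000100000. Divide by 101001 (XOR where the leading bit is 1):
  pos 0: 110000 XOR 101001 = 011001
  pos 1: 110010 XOR 101001 = 011011
  pos 2: 110110 XOR 101001 = 011111
  pos 3: 111110 XOR 101001 = 010111
  pos 4: 101110 XOR 101001 = 000111
  pos 7: 111000 XOR 101001 = 010001
  pos 8: 100011 XOR 101001 = 001010
  pos 10: 101000 XOR 101001 = 000001
Remainder (last 5 bits) = 01000. This is the CRC / FCS.

01000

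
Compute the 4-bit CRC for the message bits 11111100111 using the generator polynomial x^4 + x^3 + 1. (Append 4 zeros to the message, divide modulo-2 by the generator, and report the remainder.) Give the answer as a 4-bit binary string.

Append 4 zeros: 111111001110000. Divide by 11001 (XOR where the leading bit is 1):
  pos 0: 11111 XOR 11001 = 00110
  pos 2: 11010 XOR 11001 = 00011
  pos 5: 11011 XOR 11001 = 00010
  pos 8: 10100 XOR 11001 = 01101
  pos 9: 11010 XOR 11001 = 00011
Remainder (last 4 bits) = 0110. This is the CRC / FCS.

0110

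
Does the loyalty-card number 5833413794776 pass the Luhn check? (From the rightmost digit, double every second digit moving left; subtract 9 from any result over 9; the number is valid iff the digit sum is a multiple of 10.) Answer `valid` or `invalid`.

valid

From the right, keep odd positions and double even positions (subtract 9 from any doubled value over 9):
  doubled (positions 2,4,...): 5 8 5 2 6 7 → sum 33
  kept (positions 1,3,...): 6 7 9 3 4 3 5 → sum 37
Total = 70.
70 mod 10 = 0, so the number is valid.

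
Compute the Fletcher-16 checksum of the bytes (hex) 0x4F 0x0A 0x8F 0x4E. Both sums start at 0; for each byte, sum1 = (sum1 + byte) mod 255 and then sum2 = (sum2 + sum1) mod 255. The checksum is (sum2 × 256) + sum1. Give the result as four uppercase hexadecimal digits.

C837

Running sums (mod 255):
  after byte 0 (0x4F): sum1=79, sum2=79
  after byte 1 (0x0A): sum1=89, sum2=168
  after byte 2 (0x8F): sum1=232, sum2=145
  after byte 3 (0x4E): sum1=55, sum2=200
Checksum = sum2·256 + sum1 = 200·256 + 55 = 51255 = 0xC837.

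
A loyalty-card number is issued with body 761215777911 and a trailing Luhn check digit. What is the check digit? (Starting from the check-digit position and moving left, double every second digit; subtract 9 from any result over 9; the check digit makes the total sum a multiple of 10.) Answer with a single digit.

2

Partial digits right→left: 1 1 9 7 7 7 5 1 2 1 6 7
Double every second digit counting from the check-digit position (so the 1st, 3rd, 5th, ... of the partial from the right).
  doubled (with −9 where >9): 2 9 5 1 4 3 → sum 24
  kept as-is: 1 7 7 1 1 7 → sum 24
Total = 24 + 24 = 48.
Check digit = (10 − (48 mod 10)) mod 10 = 2.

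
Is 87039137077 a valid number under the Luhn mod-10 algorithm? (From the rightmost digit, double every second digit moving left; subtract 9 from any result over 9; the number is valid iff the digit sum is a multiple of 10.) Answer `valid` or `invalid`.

From the right, keep odd positions and double even positions (subtract 9 from any doubled value over 9):
  doubled (positions 2,4,...): 5 5 2 6 5 → sum 23
  kept (positions 1,3,...): 7 0 3 9 0 8 → sum 27
Total = 50.
50 mod 10 = 0, so the number is valid.

valid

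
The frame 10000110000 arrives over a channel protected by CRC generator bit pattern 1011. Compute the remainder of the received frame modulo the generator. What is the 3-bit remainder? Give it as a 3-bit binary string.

010

Modulo-2 division of 10000110000 by 1011:
  pos 0: 1000 XOR 1011 = 0011
  pos 2: 1101 XOR 1011 = 0110
  pos 3: 1101 XOR 1011 = 0110
  pos 4: 1100 XOR 1011 = 0111
  pos 5: 1110 XOR 1011 = 0101
  pos 6: 1010 XOR 1011 = 0001
Remainder = 010 (nonzero — an error is detected).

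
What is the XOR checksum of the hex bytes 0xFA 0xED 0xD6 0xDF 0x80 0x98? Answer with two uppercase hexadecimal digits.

XOR the bytes together:
  start with 0xFA
  0xFA ⊕ 0xED = 0x17
  0x17 ⊕ 0xD6 = 0xC1
  0xC1 ⊕ 0xDF = 0x1E
  0x1E ⊕ 0x80 = 0x9E
  0x9E ⊕ 0x98 = 0x06

06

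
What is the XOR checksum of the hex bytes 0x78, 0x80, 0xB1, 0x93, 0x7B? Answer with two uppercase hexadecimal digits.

XOR the bytes together:
  start with 0x78
  0x78 ⊕ 0x80 = 0xF8
  0xF8 ⊕ 0xB1 = 0x49
  0x49 ⊕ 0x93 = 0xDA
  0xDA ⊕ 0x7B = 0xA1

A1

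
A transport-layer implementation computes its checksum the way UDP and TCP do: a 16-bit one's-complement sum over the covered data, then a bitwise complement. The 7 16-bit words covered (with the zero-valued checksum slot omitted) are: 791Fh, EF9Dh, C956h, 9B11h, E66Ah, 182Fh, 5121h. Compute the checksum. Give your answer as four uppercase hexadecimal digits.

One's-complement addition (fold any carry out of bit 15 back into bit 0):
  0x791F + 0xEF9D = 0x168BC → wrap carry → 0x68BD
  0x68BD + 0xC956 = 0x13213 → wrap carry → 0x3214
  0x3214 + 0x9B11 = 0x0CD25
  0xCD25 + 0xE66A = 0x1B38F → wrap carry → 0xB390
  0xB390 + 0x182F = 0x0CBBF
  0xCBBF + 0x5121 = 0x11CE0 → wrap carry → 0x1CE1
One's-complement sum = 0x1CE1.
Checksum = ~0x1CE1 & 0xFFFF = 0xE31E.

E31E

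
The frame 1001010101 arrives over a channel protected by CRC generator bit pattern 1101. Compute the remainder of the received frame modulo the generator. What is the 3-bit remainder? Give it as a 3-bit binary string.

000

Modulo-2 division of 1001010101 by 1101:
  pos 0: 1001 XOR 1101 = 0100
  pos 1: 1000 XOR 1101 = 0101
  pos 2: 1011 XOR 1101 = 0110
  pos 3: 1100 XOR 1101 = 0001
  pos 6: 1101 XOR 1101 = 0000
Remainder = 000 (zero — the frame passes the CRC check).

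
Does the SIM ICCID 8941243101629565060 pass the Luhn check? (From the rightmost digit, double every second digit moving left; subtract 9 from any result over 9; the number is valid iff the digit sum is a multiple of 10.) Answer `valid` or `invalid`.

valid

From the right, keep odd positions and double even positions (subtract 9 from any doubled value over 9):
  doubled (positions 2,4,...): 3 1 1 4 2 2 8 2 9 → sum 32
  kept (positions 1,3,...): 0 0 6 9 6 0 3 2 4 8 → sum 38
Total = 70.
70 mod 10 = 0, so the number is valid.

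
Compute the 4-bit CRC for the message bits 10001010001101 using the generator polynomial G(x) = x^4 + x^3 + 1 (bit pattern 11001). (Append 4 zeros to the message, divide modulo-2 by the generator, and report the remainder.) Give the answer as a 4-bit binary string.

Append 4 zeros: 100010100011010000. Divide by 11001 (XOR where the leading bit is 1):
  pos 0: 10001 XOR 11001 = 01000
  pos 1: 10000 XOR 11001 = 01001
  pos 2: 10011 XOR 11001 = 01010
  pos 3: 10100 XOR 11001 = 01101
  pos 4: 11010 XOR 11001 = 00011
  pos 7: 11011 XOR 11001 = 00010
  pos 10: 10010 XOR 11001 = 01011
  pos 11: 10110 XOR 11001 = 01111
  pos 12: 11110 XOR 11001 = 00111
Remainder (last 4 bits) = 1110. This is the CRC / FCS.

1110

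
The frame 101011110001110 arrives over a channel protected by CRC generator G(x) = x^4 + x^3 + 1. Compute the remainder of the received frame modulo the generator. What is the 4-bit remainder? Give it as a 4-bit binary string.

Modulo-2 division of 101011110001110 by 11001:
  pos 0: 10101 XOR 11001 = 01100
  pos 1: 11001 XOR 11001 = 00000
  pos 6: 11000 XOR 11001 = 00001
  pos 10: 11110 XOR 11001 = 00111
Remainder = 0111 (nonzero — an error is detected).

0111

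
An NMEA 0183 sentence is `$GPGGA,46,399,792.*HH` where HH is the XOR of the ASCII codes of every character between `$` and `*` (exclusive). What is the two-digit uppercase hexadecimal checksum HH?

59

XOR the ASCII codes of the payload characters:
  'G' = 0x47 → acc = 0x47
  'P' = 0x50 → acc = 0x17
  'G' = 0x47 → acc = 0x50
  'G' = 0x47 → acc = 0x17
  'A' = 0x41 → acc = 0x56
  ',' = 0x2C → acc = 0x7A
  '4' = 0x34 → acc = 0x4E
  '6' = 0x36 → acc = 0x78
  ',' = 0x2C → acc = 0x54
  '3' = 0x33 → acc = 0x67
  '9' = 0x39 → acc = 0x5E
  '9' = 0x39 → acc = 0x67
  ',' = 0x2C → acc = 0x4B
  '7' = 0x37 → acc = 0x7C
  '9' = 0x39 → acc = 0x45
  '2' = 0x32 → acc = 0x77
  '.' = 0x2E → acc = 0x59
Checksum = 0x59.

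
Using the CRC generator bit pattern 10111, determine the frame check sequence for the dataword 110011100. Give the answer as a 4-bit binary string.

Append 4 zeros: 1100111000000. Divide by 10111 (XOR where the leading bit is 1):
  pos 0: 11001 XOR 10111 = 01110
  pos 1: 11101 XOR 10111 = 01010
  pos 2: 10101 XOR 10111 = 00010
  pos 5: 10000 XOR 10111 = 00111
  pos 7: 11100 XOR 10111 = 01011
  pos 8: 10110 XOR 10111 = 00001
Remainder (last 4 bits) = 0001. This is the CRC / FCS.

0001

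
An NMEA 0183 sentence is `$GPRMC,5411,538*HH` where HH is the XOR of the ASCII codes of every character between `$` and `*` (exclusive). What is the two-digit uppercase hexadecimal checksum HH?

74

XOR the ASCII codes of the payload characters:
  'G' = 0x47 → acc = 0x47
  'P' = 0x50 → acc = 0x17
  'R' = 0x52 → acc = 0x45
  'M' = 0x4D → acc = 0x08
  'C' = 0x43 → acc = 0x4B
  ',' = 0x2C → acc = 0x67
  '5' = 0x35 → acc = 0x52
  '4' = 0x34 → acc = 0x66
  '1' = 0x31 → acc = 0x57
  '1' = 0x31 → acc = 0x66
  ',' = 0x2C → acc = 0x4A
  '5' = 0x35 → acc = 0x7F
  '3' = 0x33 → acc = 0x4C
  '8' = 0x38 → acc = 0x74
Checksum = 0x74.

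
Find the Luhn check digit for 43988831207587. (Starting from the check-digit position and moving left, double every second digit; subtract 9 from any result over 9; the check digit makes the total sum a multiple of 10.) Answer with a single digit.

1

Partial digits right→left: 7 8 5 7 0 2 1 3 8 8 8 9 3 4
Double every second digit counting from the check-digit position (so the 1st, 3rd, 5th, ... of the partial from the right).
  doubled (with −9 where >9): 5 1 0 2 7 7 6 → sum 28
  kept as-is: 8 7 2 3 8 9 4 → sum 41
Total = 28 + 41 = 69.
Check digit = (10 − (69 mod 10)) mod 10 = 1.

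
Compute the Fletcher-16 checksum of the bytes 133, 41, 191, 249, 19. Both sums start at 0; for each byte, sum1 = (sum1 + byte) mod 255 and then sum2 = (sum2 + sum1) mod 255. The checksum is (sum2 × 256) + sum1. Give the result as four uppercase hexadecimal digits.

867B

Running sums (mod 255):
  after byte 0 (133): sum1=133, sum2=133
  after byte 1 (41): sum1=174, sum2=52
  after byte 2 (191): sum1=110, sum2=162
  after byte 3 (249): sum1=104, sum2=11
  after byte 4 (19): sum1=123, sum2=134
Checksum = sum2·256 + sum1 = 134·256 + 123 = 34427 = 0x867B.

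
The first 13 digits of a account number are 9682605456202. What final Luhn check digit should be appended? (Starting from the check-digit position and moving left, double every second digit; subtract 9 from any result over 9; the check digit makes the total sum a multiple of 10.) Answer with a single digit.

3

Partial digits right→left: 2 0 2 6 5 4 5 0 6 2 8 6 9
Double every second digit counting from the check-digit position (so the 1st, 3rd, 5th, ... of the partial from the right).
  doubled (with −9 where >9): 4 4 1 1 3 7 9 → sum 29
  kept as-is: 0 6 4 0 2 6 → sum 18
Total = 29 + 18 = 47.
Check digit = (10 − (47 mod 10)) mod 10 = 3.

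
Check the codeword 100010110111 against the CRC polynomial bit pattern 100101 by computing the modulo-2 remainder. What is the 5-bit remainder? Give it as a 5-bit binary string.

00001

Modulo-2 division of 100010110111 by 100101:
  pos 0: 100010 XOR 100101 = 000111
  pos 3: 111110 XOR 100101 = 011011
  pos 4: 110111 XOR 100101 = 010010
  pos 5: 100101 XOR 100101 = 000000
Remainder = 00001 (nonzero — an error is detected).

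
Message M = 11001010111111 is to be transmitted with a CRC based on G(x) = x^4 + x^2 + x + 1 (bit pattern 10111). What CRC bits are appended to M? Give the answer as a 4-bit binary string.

Append 4 zeros: 110010101111110000. Divide by 10111 (XOR where the leading bit is 1):
  pos 0: 11001 XOR 10111 = 01110
  pos 1: 11100 XOR 10111 = 01011
  pos 2: 10111 XOR 10111 = 00000
  pos 8: 11111 XOR 10111 = 01000
  pos 9: 10001 XOR 10111 = 00110
  pos 11: 11000 XOR 10111 = 01111
  pos 12: 11110 XOR 10111 = 01001
  pos 13: 10010 XOR 10111 = 00101
Remainder (last 4 bits) = 0101. This is the CRC / FCS.

0101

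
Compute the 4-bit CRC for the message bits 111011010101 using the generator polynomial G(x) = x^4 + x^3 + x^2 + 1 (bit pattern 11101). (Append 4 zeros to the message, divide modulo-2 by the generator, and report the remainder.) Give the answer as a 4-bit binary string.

1001

Append 4 zeros: 1110110101010000. Divide by 11101 (XOR where the leading bit is 1):
  pos 0: 11101 XOR 11101 = 00000
  pos 5: 10101 XOR 11101 = 01000
  pos 6: 10000 XOR 11101 = 01101
  pos 7: 11011 XOR 11101 = 00110
  pos 9: 11000 XOR 11101 = 00101
  pos 11: 10100 XOR 11101 = 01001
Remainder (last 4 bits) = 1001. This is the CRC / FCS.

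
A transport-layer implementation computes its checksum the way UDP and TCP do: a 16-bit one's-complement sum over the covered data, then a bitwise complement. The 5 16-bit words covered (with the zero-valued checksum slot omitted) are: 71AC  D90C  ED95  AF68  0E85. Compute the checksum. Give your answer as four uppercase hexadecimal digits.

One's-complement addition (fold any carry out of bit 15 back into bit 0):
  0x71AC + 0xD90C = 0x14AB8 → wrap carry → 0x4AB9
  0x4AB9 + 0xED95 = 0x1384E → wrap carry → 0x384F
  0x384F + 0xAF68 = 0x0E7B7
  0xE7B7 + 0x0E85 = 0x0F63C
One's-complement sum = 0xF63C.
Checksum = ~0xF63C & 0xFFFF = 0x09C3.

09C3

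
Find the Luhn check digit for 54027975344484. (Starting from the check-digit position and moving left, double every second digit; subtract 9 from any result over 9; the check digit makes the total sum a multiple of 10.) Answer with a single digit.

Partial digits right→left: 4 8 4 4 4 3 5 7 9 7 2 0 4 5
Double every second digit counting from the check-digit position (so the 1st, 3rd, 5th, ... of the partial from the right).
  doubled (with −9 where >9): 8 8 8 1 9 4 8 → sum 46
  kept as-is: 8 4 3 7 7 0 5 → sum 34
Total = 46 + 34 = 80.
Check digit = (10 − (80 mod 10)) mod 10 = 0.

0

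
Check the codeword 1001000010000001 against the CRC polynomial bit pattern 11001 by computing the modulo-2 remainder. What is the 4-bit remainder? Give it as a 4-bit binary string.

0100

Modulo-2 division of 1001000010000001 by 11001:
  pos 0: 10010 XOR 11001 = 01011
  pos 1: 10110 XOR 11001 = 01111
  pos 2: 11110 XOR 11001 = 00111
  pos 4: 11101 XOR 11001 = 00100
  pos 6: 10000 XOR 11001 = 01001
  pos 7: 10010 XOR 11001 = 01011
  pos 8: 10110 XOR 11001 = 01111
  pos 9: 11110 XOR 11001 = 00111
  pos 11: 11101 XOR 11001 = 00100
Remainder = 0100 (nonzero — an error is detected).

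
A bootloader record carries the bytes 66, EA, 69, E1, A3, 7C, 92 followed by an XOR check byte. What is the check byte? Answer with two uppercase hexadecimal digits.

49

XOR the bytes together:
  start with 0x66
  0x66 ⊕ 0xEA = 0x8C
  0x8C ⊕ 0x69 = 0xE5
  0xE5 ⊕ 0xE1 = 0x04
  0x04 ⊕ 0xA3 = 0xA7
  0xA7 ⊕ 0x7C = 0xDB
  0xDB ⊕ 0x92 = 0x49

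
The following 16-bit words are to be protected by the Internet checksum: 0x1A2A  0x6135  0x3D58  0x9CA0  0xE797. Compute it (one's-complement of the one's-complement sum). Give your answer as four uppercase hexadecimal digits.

C30F

One's-complement addition (fold any carry out of bit 15 back into bit 0):
  0x1A2A + 0x6135 = 0x07B5F
  0x7B5F + 0x3D58 = 0x0B8B7
  0xB8B7 + 0x9CA0 = 0x15557 → wrap carry → 0x5558
  0x5558 + 0xE797 = 0x13CEF → wrap carry → 0x3CF0
One's-complement sum = 0x3CF0.
Checksum = ~0x3CF0 & 0xFFFF = 0xC30F.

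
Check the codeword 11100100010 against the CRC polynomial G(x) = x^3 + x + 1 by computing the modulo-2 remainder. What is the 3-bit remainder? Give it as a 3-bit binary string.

000

Modulo-2 division of 11100100010 by 1011:
  pos 0: 1110 XOR 1011 = 0101
  pos 1: 1010 XOR 1011 = 0001
  pos 4: 1100 XOR 1011 = 0111
  pos 5: 1110 XOR 1011 = 0101
  pos 6: 1011 XOR 1011 = 0000
Remainder = 000 (zero — the frame passes the CRC check).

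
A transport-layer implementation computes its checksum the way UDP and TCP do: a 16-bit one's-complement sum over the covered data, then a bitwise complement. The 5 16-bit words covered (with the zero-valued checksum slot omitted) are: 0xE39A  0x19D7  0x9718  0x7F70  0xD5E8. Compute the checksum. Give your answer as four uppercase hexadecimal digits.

One's-complement addition (fold any carry out of bit 15 back into bit 0):
  0xE39A + 0x19D7 = 0x0FD71
  0xFD71 + 0x9718 = 0x19489 → wrap carry → 0x948A
  0x948A + 0x7F70 = 0x113FA → wrap carry → 0x13FB
  0x13FB + 0xD5E8 = 0x0E9E3
One's-complement sum = 0xE9E3.
Checksum = ~0xE9E3 & 0xFFFF = 0x161C.

161C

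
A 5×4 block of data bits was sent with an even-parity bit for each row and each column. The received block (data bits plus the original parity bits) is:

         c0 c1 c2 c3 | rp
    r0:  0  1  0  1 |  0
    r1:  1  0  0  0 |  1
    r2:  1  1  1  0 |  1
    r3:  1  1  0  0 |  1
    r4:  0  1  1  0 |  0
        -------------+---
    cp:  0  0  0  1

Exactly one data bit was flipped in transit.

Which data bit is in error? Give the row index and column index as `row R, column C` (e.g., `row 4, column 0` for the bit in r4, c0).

row 3, column 0

Recompute each row's even parity and compare to rp:
  r0: data parity 0, sent rp 0 → ok
  r1: data parity 1, sent rp 1 → ok
  r2: data parity 1, sent rp 1 → ok
  r3: data parity 0, sent rp 1 → mismatch
  r4: data parity 0, sent rp 0 → ok
Recompute each column's even parity and compare to cp:
  c0: data parity 1, sent cp 0 → mismatch
  c1: data parity 0, sent cp 0 → ok
  c2: data parity 0, sent cp 0 → ok
  c3: data parity 1, sent cp 1 → ok
Exactly one row (r3) and one column (c0) fail → the flipped bit is at their intersection.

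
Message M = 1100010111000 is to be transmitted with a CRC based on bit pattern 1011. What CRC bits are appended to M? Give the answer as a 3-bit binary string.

110

Append 3 zeros: 1100010111000000. Divide by 1011 (XOR where the leading bit is 1):
  pos 0: 1100 XOR 1011 = 0111
  pos 1: 1110 XOR 1011 = 0101
  pos 2: 1011 XOR 1011 = 0000
  pos 7: 1110 XOR 1011 = 0101
  pos 8: 1010 XOR 1011 = 0001
  pos 11: 1000 XOR 1011 = 0011
Remainder (last 3 bits) = 110. This is the CRC / FCS.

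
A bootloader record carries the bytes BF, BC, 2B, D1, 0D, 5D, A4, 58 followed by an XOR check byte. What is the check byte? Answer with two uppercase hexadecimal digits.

55

XOR the bytes together:
  start with 0xBF
  0xBF ⊕ 0xBC = 0x03
  0x03 ⊕ 0x2B = 0x28
  0x28 ⊕ 0xD1 = 0xF9
  0xF9 ⊕ 0x0D = 0xF4
  0xF4 ⊕ 0x5D = 0xA9
  0xA9 ⊕ 0xA4 = 0x0D
  0x0D ⊕ 0x58 = 0x55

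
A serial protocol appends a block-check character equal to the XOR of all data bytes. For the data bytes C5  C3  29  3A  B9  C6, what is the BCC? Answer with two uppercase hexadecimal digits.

6A

XOR the bytes together:
  start with 0xC5
  0xC5 ⊕ 0xC3 = 0x06
  0x06 ⊕ 0x29 = 0x2F
  0x2F ⊕ 0x3A = 0x15
  0x15 ⊕ 0xB9 = 0xAC
  0xAC ⊕ 0xC6 = 0x6A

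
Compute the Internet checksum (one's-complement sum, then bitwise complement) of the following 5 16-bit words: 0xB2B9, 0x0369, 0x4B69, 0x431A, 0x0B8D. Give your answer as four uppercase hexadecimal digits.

AFCC

One's-complement addition (fold any carry out of bit 15 back into bit 0):
  0xB2B9 + 0x0369 = 0x0B622
  0xB622 + 0x4B69 = 0x1018B → wrap carry → 0x018C
  0x018C + 0x431A = 0x044A6
  0x44A6 + 0x0B8D = 0x05033
One's-complement sum = 0x5033.
Checksum = ~0x5033 & 0xFFFF = 0xAFCC.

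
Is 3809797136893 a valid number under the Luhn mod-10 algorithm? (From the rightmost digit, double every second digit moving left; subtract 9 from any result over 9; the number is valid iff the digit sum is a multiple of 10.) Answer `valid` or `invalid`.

From the right, keep odd positions and double even positions (subtract 9 from any doubled value over 9):
  doubled (positions 2,4,...): 9 3 2 9 9 7 → sum 39
  kept (positions 1,3,...): 3 8 3 7 7 0 3 → sum 31
Total = 70.
70 mod 10 = 0, so the number is valid.

valid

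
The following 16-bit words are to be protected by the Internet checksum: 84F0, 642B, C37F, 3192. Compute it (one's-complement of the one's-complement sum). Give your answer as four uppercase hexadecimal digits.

One's-complement addition (fold any carry out of bit 15 back into bit 0):
  0x84F0 + 0x642B = 0x0E91B
  0xE91B + 0xC37F = 0x1AC9A → wrap carry → 0xAC9B
  0xAC9B + 0x3192 = 0x0DE2D
One's-complement sum = 0xDE2D.
Checksum = ~0xDE2D & 0xFFFF = 0x21D2.

21D2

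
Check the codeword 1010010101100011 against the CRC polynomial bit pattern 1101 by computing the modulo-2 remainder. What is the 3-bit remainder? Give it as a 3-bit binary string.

Modulo-2 division of 1010010101100011 by 1101:
  pos 0: 1010 XOR 1101 = 0111
  pos 1: 1110 XOR 1101 = 0011
  pos 3: 1110 XOR 1101 = 0011
  pos 5: 1110 XOR 1101 = 0011
  pos 7: 1111 XOR 1101 = 0010
  pos 9: 1000 XOR 1101 = 0101
  pos 10: 1010 XOR 1101 = 0111
  pos 11: 1111 XOR 1101 = 0010
Remainder = 101 (nonzero — an error is detected).

101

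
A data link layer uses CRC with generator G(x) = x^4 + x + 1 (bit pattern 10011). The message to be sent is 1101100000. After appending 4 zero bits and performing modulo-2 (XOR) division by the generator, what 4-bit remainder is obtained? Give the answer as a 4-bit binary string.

1111

Append 4 zeros: 11011000000000. Divide by 10011 (XOR where the leading bit is 1):
  pos 0: 11011 XOR 10011 = 01000
  pos 1: 10000 XOR 10011 = 00011
  pos 4: 11000 XOR 10011 = 01011
  pos 5: 10110 XOR 10011 = 00101
  pos 7: 10100 XOR 10011 = 00111
  pos 9: 11100 XOR 10011 = 01111
Remainder (last 4 bits) = 1111. This is the CRC / FCS.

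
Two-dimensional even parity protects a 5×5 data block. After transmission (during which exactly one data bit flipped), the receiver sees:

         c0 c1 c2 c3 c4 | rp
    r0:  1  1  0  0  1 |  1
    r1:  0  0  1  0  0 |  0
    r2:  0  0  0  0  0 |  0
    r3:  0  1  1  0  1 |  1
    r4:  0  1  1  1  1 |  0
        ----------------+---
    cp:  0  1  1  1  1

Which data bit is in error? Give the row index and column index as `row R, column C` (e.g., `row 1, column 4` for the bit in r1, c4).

row 1, column 0

Recompute each row's even parity and compare to rp:
  r0: data parity 1, sent rp 1 → ok
  r1: data parity 1, sent rp 0 → mismatch
  r2: data parity 0, sent rp 0 → ok
  r3: data parity 1, sent rp 1 → ok
  r4: data parity 0, sent rp 0 → ok
Recompute each column's even parity and compare to cp:
  c0: data parity 1, sent cp 0 → mismatch
  c1: data parity 1, sent cp 1 → ok
  c2: data parity 1, sent cp 1 → ok
  c3: data parity 1, sent cp 1 → ok
  c4: data parity 1, sent cp 1 → ok
Exactly one row (r1) and one column (c0) fail → the flipped bit is at their intersection.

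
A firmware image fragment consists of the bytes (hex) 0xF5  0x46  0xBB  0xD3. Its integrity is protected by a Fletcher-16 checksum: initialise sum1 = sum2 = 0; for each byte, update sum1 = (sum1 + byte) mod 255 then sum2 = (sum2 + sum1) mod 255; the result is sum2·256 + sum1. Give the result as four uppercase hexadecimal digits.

F5CB

Running sums (mod 255):
  after byte 0 (0xF5): sum1=245, sum2=245
  after byte 1 (0x46): sum1=60, sum2=50
  after byte 2 (0xBB): sum1=247, sum2=42
  after byte 3 (0xD3): sum1=203, sum2=245
Checksum = sum2·256 + sum1 = 245·256 + 203 = 62923 = 0xF5CB.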